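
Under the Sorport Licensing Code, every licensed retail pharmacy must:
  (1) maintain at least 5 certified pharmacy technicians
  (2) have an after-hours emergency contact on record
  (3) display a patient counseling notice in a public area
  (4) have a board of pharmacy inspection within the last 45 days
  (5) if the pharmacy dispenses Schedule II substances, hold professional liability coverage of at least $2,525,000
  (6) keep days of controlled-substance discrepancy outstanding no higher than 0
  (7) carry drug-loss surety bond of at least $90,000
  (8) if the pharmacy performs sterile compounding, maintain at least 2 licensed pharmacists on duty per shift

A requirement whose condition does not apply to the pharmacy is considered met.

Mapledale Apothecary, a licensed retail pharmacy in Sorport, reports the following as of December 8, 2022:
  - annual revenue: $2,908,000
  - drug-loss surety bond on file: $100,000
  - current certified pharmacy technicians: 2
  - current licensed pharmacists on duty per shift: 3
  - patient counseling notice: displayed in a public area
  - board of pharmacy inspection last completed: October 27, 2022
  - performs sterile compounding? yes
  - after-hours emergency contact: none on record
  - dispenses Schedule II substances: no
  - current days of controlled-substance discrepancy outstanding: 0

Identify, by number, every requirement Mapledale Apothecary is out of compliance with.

1, 2

1. certified pharmacy technicians 2 < 5 → not met
2. after-hours emergency contact absent → not met
3. patient counseling notice present → met
4. board of pharmacy inspection 42 days ago vs limit 45 → met
5. condition 'dispenses Schedule II substances' does not hold → requirement n/a → met
6. days of controlled-substance discrepancy outstanding 0 ≤ 0 → met
7. drug-loss surety bond $100,000 ≥ $90,000 → met
8. condition 'performs sterile compounding' holds; licensed pharmacists on duty per shift 3 ≥ 2 → met
Not met: 1, 2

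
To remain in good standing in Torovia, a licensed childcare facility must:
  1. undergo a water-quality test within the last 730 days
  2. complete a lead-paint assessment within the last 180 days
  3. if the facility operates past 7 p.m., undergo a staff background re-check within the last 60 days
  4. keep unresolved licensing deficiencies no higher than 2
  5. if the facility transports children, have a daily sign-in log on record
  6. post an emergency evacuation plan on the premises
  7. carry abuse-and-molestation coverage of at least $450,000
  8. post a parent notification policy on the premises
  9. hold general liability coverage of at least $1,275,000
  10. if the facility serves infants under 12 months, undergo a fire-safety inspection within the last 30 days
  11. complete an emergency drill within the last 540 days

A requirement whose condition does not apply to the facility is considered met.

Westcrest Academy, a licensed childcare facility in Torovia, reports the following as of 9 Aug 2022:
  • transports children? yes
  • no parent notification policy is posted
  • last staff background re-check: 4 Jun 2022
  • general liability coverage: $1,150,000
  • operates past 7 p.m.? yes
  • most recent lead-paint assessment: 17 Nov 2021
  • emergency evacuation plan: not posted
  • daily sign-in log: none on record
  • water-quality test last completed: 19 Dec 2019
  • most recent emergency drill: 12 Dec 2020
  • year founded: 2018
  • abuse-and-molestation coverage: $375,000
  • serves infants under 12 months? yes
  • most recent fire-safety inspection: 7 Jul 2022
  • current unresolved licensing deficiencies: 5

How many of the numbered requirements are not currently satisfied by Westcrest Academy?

1. water-quality test 964 days ago vs limit 730 → not met
2. lead-paint assessment 265 days ago vs limit 180 → not met
3. condition 'operates past 7 p.m.' holds; staff background re-check 66 days ago vs limit 60 → not met
4. unresolved licensing deficiencies 5 > 2 → not met
5. condition 'transports children' holds; daily sign-in log absent → not met
6. emergency evacuation plan absent → not met
7. abuse-and-molestation coverage $375,000 < $450,000 → not met
8. parent notification policy absent → not met
9. general liability coverage $1,150,000 < $1,275,000 → not met
10. condition 'serves infants under 12 months' holds; fire-safety inspection 33 days ago vs limit 30 → not met
11. emergency drill 605 days ago vs limit 540 → not met
Not met: 11 of 11

11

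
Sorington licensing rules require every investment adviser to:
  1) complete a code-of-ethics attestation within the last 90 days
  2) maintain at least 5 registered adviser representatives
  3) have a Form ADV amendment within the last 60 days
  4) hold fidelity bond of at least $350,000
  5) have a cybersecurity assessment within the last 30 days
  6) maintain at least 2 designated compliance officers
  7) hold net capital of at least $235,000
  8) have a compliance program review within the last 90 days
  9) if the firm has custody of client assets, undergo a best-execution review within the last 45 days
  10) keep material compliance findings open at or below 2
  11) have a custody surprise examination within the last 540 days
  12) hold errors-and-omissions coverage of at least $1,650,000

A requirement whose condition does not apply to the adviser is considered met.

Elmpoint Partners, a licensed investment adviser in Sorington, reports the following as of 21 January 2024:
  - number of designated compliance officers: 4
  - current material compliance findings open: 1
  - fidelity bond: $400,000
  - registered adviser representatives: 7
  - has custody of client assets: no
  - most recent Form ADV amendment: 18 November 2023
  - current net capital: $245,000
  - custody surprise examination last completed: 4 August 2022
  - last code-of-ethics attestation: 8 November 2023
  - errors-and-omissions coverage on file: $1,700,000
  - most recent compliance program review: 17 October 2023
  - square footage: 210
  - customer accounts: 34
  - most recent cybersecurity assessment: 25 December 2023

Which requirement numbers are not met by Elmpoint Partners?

3, 8

1. code-of-ethics attestation 74 days ago vs limit 90 → met
2. registered adviser representatives 7 ≥ 5 → met
3. Form ADV amendment 64 days ago vs limit 60 → not met
4. fidelity bond $400,000 ≥ $350,000 → met
5. cybersecurity assessment 27 days ago vs limit 30 → met
6. designated compliance officers 4 ≥ 2 → met
7. net capital $245,000 ≥ $235,000 → met
8. compliance program review 96 days ago vs limit 90 → not met
9. condition 'has custody of client assets' does not hold → requirement n/a → met
10. material compliance findings open 1 ≤ 2 → met
11. custody surprise examination 535 days ago vs limit 540 → met
12. errors-and-omissions coverage $1,700,000 ≥ $1,650,000 → met
Not met: 3, 8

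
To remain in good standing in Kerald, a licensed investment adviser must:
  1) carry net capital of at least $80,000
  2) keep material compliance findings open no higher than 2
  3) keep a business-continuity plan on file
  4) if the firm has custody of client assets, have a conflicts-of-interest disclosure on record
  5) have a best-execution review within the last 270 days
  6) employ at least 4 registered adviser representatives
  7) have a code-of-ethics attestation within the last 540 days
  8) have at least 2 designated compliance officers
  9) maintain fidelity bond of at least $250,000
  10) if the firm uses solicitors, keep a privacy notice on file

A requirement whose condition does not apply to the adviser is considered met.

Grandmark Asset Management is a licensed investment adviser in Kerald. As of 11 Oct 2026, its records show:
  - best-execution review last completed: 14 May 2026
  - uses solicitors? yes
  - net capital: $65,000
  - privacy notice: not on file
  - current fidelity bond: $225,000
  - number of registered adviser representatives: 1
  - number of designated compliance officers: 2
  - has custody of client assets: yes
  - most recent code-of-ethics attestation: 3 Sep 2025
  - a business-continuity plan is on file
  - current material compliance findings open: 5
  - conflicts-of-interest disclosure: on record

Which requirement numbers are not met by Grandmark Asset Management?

1. net capital $65,000 < $80,000 → not met
2. material compliance findings open 5 > 2 → not met
3. business-continuity plan present → met
4. condition 'has custody of client assets' holds; conflicts-of-interest disclosure present → met
5. best-execution review 150 days ago vs limit 270 → met
6. registered adviser representatives 1 < 4 → not met
7. code-of-ethics attestation 403 days ago vs limit 540 → met
8. designated compliance officers 2 ≥ 2 → met
9. fidelity bond $225,000 < $250,000 → not met
10. condition 'uses solicitors' holds; privacy notice absent → not met
Not met: 1, 2, 6, 9, 10

1, 2, 6, 9, 10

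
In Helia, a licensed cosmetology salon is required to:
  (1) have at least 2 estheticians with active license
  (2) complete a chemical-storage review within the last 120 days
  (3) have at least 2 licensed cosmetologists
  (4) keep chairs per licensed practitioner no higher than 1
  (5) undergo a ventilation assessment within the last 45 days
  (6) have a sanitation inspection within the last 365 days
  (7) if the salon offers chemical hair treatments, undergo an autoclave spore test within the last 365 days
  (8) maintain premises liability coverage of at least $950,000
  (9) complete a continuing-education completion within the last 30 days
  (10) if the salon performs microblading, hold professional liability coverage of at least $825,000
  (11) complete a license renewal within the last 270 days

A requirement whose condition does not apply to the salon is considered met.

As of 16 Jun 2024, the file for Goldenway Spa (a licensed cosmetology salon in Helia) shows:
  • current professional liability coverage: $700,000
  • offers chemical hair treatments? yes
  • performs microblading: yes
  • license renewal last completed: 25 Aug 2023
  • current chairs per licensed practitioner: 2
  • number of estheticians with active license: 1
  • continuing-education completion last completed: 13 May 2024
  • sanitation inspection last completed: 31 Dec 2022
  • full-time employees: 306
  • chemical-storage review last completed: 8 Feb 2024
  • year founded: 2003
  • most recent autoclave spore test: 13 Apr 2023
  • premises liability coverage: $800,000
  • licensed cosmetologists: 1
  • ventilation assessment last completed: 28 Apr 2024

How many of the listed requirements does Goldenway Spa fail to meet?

11

1. estheticians with active license 1 < 2 → not met
2. chemical-storage review 129 days ago vs limit 120 → not met
3. licensed cosmetologists 1 < 2 → not met
4. chairs per licensed practitioner 2 > 1 → not met
5. ventilation assessment 49 days ago vs limit 45 → not met
6. sanitation inspection 533 days ago vs limit 365 → not met
7. condition 'offers chemical hair treatments' holds; autoclave spore test 430 days ago vs limit 365 → not met
8. premises liability coverage $800,000 < $950,000 → not met
9. continuing-education completion 34 days ago vs limit 30 → not met
10. condition 'performs microblading' holds; professional liability coverage $700,000 < $825,000 → not met
11. license renewal 296 days ago vs limit 270 → not met
Not met: 11 of 11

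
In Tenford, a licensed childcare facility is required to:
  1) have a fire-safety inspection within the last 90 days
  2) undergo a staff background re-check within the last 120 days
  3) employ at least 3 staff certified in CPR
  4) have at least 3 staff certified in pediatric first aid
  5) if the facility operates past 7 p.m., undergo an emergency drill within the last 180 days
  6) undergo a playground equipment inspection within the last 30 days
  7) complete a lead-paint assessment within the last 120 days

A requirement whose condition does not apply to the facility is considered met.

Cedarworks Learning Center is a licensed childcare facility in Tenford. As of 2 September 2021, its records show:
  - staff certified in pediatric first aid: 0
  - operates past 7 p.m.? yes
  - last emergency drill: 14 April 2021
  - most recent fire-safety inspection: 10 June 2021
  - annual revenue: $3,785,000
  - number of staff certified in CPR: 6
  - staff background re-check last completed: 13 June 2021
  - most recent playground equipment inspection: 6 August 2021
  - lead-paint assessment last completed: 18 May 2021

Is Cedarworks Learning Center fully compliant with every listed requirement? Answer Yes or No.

No

1. fire-safety inspection 84 days ago vs limit 90 → met
2. staff background re-check 81 days ago vs limit 120 → met
3. staff certified in CPR 6 ≥ 3 → met
4. staff certified in pediatric first aid 0 < 3 → not met
5. condition 'operates past 7 p.m.' holds; emergency drill 141 days ago vs limit 180 → met
6. playground equipment inspection 27 days ago vs limit 30 → met
7. lead-paint assessment 107 days ago vs limit 120 → met
Not met: 4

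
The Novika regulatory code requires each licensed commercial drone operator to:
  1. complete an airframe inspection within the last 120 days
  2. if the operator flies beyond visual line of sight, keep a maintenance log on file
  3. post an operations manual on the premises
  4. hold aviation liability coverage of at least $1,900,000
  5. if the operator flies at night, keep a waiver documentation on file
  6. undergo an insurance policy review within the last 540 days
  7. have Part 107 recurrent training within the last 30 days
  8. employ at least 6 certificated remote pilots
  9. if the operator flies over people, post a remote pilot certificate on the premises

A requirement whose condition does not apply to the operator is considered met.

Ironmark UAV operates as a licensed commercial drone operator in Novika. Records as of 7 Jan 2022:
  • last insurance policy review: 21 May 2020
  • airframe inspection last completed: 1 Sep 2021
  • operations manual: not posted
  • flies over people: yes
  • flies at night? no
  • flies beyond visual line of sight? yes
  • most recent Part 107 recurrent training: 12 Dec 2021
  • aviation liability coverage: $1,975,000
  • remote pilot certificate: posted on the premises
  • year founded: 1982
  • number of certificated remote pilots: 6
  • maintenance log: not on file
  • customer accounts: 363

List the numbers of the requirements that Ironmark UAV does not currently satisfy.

1. airframe inspection 128 days ago vs limit 120 → not met
2. condition 'flies beyond visual line of sight' holds; maintenance log absent → not met
3. operations manual absent → not met
4. aviation liability coverage $1,975,000 ≥ $1,900,000 → met
5. condition 'flies at night' does not hold → requirement n/a → met
6. insurance policy review 596 days ago vs limit 540 → not met
7. Part 107 recurrent training 26 days ago vs limit 30 → met
8. certificated remote pilots 6 ≥ 6 → met
9. condition 'flies over people' holds; remote pilot certificate present → met
Not met: 1, 2, 3, 6

1, 2, 3, 6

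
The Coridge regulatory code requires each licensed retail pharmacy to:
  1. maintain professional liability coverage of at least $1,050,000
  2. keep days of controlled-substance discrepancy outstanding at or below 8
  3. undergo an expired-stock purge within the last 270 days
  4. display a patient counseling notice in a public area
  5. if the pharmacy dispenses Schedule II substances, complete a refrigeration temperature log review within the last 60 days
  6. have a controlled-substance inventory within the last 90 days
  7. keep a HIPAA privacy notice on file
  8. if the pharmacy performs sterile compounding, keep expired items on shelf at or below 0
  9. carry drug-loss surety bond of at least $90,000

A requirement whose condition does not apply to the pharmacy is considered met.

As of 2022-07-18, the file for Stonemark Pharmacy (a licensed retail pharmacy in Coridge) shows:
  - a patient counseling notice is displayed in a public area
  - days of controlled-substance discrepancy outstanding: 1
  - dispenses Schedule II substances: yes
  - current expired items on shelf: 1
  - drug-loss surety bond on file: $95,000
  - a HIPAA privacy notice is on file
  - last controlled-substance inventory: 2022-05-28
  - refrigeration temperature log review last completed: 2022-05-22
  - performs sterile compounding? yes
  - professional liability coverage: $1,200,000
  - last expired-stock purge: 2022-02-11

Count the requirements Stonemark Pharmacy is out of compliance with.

1. professional liability coverage $1,200,000 ≥ $1,050,000 → met
2. days of controlled-substance discrepancy outstanding 1 ≤ 8 → met
3. expired-stock purge 157 days ago vs limit 270 → met
4. patient counseling notice present → met
5. condition 'dispenses Schedule II substances' holds; refrigeration temperature log review 57 days ago vs limit 60 → met
6. controlled-substance inventory 51 days ago vs limit 90 → met
7. HIPAA privacy notice present → met
8. condition 'performs sterile compounding' holds; expired items on shelf 1 > 0 → not met
9. drug-loss surety bond $95,000 ≥ $90,000 → met
Not met: 1 of 9

1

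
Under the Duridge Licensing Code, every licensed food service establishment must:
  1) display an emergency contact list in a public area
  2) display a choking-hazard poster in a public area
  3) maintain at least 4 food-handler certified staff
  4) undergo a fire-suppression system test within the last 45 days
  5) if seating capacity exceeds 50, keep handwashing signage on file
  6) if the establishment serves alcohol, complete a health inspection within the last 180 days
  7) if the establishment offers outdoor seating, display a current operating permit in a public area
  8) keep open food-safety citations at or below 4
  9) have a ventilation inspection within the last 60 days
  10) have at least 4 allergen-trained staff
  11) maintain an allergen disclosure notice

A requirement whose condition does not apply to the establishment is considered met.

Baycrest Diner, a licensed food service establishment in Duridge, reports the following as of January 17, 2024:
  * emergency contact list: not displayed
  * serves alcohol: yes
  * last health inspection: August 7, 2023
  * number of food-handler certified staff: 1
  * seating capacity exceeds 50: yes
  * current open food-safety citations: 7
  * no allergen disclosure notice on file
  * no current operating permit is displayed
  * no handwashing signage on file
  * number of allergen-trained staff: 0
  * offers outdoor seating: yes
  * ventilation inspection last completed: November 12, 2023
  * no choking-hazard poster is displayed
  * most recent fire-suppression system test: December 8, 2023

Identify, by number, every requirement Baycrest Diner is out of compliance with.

1. emergency contact list absent → not met
2. choking-hazard poster absent → not met
3. food-handler certified staff 1 < 4 → not met
4. fire-suppression system test 40 days ago vs limit 45 → met
5. condition 'seating capacity exceeds 50' holds; handwashing signage absent → not met
6. condition 'serves alcohol' holds; health inspection 163 days ago vs limit 180 → met
7. condition 'offers outdoor seating' holds; current operating permit absent → not met
8. open food-safety citations 7 > 4 → not met
9. ventilation inspection 66 days ago vs limit 60 → not met
10. allergen-trained staff 0 < 4 → not met
11. allergen disclosure notice absent → not met
Not met: 1, 2, 3, 5, 7, 8, 9, 10, 11

1, 2, 3, 5, 7, 8, 9, 10, 11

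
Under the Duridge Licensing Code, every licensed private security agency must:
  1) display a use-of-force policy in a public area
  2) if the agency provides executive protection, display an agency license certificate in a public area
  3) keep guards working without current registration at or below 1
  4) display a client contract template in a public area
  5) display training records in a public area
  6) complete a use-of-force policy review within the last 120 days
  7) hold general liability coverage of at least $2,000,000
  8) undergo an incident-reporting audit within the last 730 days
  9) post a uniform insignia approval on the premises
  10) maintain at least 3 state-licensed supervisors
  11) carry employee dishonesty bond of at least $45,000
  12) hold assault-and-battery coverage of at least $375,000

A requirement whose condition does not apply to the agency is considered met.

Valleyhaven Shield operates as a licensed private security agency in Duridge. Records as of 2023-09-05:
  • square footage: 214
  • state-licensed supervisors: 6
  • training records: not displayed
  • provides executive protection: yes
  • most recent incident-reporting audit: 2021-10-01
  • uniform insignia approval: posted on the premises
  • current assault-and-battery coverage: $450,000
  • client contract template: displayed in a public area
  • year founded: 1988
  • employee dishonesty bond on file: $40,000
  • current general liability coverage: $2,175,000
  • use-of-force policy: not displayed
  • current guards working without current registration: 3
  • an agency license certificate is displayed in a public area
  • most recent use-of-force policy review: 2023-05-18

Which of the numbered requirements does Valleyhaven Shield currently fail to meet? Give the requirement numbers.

1, 3, 5, 11

1. use-of-force policy absent → not met
2. condition 'provides executive protection' holds; agency license certificate present → met
3. guards working without current registration 3 > 1 → not met
4. client contract template present → met
5. training records absent → not met
6. use-of-force policy review 110 days ago vs limit 120 → met
7. general liability coverage $2,175,000 ≥ $2,000,000 → met
8. incident-reporting audit 704 days ago vs limit 730 → met
9. uniform insignia approval present → met
10. state-licensed supervisors 6 ≥ 3 → met
11. employee dishonesty bond $40,000 < $45,000 → not met
12. assault-and-battery coverage $450,000 ≥ $375,000 → met
Not met: 1, 3, 5, 11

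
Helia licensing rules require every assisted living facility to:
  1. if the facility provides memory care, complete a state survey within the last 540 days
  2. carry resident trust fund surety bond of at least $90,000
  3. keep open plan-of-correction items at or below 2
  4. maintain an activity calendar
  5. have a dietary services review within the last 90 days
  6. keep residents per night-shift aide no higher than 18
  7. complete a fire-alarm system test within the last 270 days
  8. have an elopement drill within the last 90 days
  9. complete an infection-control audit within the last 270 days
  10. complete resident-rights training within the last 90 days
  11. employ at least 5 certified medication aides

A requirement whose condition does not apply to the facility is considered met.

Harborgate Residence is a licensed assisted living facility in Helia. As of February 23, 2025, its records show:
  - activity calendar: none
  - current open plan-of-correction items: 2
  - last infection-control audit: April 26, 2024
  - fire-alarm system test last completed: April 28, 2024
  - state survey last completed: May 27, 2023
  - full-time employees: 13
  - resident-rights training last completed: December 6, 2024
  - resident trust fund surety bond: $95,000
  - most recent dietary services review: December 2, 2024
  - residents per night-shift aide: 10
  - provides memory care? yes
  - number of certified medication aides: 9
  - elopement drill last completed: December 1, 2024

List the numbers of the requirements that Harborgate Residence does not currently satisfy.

1. condition 'provides memory care' holds; state survey 638 days ago vs limit 540 → not met
2. resident trust fund surety bond $95,000 ≥ $90,000 → met
3. open plan-of-correction items 2 ≤ 2 → met
4. activity calendar absent → not met
5. dietary services review 83 days ago vs limit 90 → met
6. residents per night-shift aide 10 ≤ 18 → met
7. fire-alarm system test 301 days ago vs limit 270 → not met
8. elopement drill 84 days ago vs limit 90 → met
9. infection-control audit 303 days ago vs limit 270 → not met
10. resident-rights training 79 days ago vs limit 90 → met
11. certified medication aides 9 ≥ 5 → met
Not met: 1, 4, 7, 9

1, 4, 7, 9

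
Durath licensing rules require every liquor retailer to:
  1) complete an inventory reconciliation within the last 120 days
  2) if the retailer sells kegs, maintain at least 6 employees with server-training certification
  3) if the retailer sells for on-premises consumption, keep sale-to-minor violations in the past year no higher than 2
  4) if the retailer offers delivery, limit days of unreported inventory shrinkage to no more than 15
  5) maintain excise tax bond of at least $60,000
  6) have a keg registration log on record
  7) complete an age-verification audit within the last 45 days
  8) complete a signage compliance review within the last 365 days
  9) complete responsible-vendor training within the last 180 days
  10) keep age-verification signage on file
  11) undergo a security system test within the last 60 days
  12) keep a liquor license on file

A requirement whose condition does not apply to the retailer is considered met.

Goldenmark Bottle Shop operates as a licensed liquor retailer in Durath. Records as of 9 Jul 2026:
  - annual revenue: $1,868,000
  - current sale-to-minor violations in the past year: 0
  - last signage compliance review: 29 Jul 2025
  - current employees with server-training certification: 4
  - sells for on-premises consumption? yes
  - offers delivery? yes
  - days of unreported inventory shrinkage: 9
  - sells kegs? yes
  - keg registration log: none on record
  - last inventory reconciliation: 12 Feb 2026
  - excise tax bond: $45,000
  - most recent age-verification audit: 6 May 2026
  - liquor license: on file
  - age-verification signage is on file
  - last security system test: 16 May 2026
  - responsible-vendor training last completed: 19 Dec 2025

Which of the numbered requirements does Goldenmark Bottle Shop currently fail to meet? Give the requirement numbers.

1. inventory reconciliation 147 days ago vs limit 120 → not met
2. condition 'sells kegs' holds; employees with server-training certification 4 < 6 → not met
3. condition 'sells for on-premises consumption' holds; sale-to-minor violations in the past year 0 ≤ 2 → met
4. condition 'offers delivery' holds; days of unreported inventory shrinkage 9 ≤ 15 → met
5. excise tax bond $45,000 < $60,000 → not met
6. keg registration log absent → not met
7. age-verification audit 64 days ago vs limit 45 → not met
8. signage compliance review 345 days ago vs limit 365 → met
9. responsible-vendor training 202 days ago vs limit 180 → not met
10. age-verification signage present → met
11. security system test 54 days ago vs limit 60 → met
12. liquor license present → met
Not met: 1, 2, 5, 6, 7, 9

1, 2, 5, 6, 7, 9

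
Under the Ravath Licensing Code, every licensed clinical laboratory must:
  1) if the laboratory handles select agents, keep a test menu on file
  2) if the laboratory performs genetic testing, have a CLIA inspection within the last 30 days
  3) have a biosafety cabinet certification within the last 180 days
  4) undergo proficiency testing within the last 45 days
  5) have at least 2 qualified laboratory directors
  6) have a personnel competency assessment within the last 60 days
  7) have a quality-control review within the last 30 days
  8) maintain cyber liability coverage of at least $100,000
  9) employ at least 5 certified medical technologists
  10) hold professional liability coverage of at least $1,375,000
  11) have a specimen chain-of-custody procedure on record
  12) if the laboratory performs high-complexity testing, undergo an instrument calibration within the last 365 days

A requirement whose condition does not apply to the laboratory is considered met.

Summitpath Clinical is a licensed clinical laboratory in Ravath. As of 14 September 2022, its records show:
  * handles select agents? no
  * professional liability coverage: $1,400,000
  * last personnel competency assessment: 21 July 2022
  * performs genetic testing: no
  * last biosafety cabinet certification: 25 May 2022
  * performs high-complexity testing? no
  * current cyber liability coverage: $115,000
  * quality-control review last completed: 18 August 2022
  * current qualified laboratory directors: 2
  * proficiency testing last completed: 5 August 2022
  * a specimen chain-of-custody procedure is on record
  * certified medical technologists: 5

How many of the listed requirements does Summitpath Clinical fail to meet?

0

1. condition 'handles select agents' does not hold → requirement n/a → met
2. condition 'performs genetic testing' does not hold → requirement n/a → met
3. biosafety cabinet certification 112 days ago vs limit 180 → met
4. proficiency testing 40 days ago vs limit 45 → met
5. qualified laboratory directors 2 ≥ 2 → met
6. personnel competency assessment 55 days ago vs limit 60 → met
7. quality-control review 27 days ago vs limit 30 → met
8. cyber liability coverage $115,000 ≥ $100,000 → met
9. certified medical technologists 5 ≥ 5 → met
10. professional liability coverage $1,400,000 ≥ $1,375,000 → met
11. specimen chain-of-custody procedure present → met
12. condition 'performs high-complexity testing' does not hold → requirement n/a → met
Not met: 0 of 12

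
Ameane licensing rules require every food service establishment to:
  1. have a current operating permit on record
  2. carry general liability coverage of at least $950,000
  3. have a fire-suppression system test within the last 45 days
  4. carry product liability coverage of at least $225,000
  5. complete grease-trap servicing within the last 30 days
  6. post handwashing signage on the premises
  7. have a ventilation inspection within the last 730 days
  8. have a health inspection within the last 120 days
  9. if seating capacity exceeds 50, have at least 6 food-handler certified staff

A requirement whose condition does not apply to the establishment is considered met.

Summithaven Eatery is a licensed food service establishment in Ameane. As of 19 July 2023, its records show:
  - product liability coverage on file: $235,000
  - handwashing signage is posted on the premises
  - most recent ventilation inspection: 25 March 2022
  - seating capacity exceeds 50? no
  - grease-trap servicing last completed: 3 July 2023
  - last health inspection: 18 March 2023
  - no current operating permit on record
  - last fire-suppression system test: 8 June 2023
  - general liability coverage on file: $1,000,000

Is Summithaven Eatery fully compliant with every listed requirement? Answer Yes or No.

1. current operating permit absent → not met
2. general liability coverage $1,000,000 ≥ $950,000 → met
3. fire-suppression system test 41 days ago vs limit 45 → met
4. product liability coverage $235,000 ≥ $225,000 → met
5. grease-trap servicing 16 days ago vs limit 30 → met
6. handwashing signage present → met
7. ventilation inspection 481 days ago vs limit 730 → met
8. health inspection 123 days ago vs limit 120 → not met
9. condition 'seating capacity exceeds 50' does not hold → requirement n/a → met
Not met: 1, 8

No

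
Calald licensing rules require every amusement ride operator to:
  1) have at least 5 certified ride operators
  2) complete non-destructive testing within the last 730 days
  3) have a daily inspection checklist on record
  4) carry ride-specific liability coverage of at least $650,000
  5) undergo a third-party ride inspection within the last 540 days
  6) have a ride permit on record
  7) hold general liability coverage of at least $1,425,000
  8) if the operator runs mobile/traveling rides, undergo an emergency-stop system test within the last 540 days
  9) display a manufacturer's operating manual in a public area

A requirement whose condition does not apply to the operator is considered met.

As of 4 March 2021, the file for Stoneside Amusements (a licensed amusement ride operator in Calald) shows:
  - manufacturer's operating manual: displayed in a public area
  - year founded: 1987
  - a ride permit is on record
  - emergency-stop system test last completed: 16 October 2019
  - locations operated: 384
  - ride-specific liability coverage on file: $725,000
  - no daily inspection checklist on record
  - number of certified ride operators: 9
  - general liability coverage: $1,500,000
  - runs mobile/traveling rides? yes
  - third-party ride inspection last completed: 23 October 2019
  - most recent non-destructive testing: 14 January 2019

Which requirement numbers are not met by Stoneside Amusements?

1. certified ride operators 9 ≥ 5 → met
2. non-destructive testing 780 days ago vs limit 730 → not met
3. daily inspection checklist absent → not met
4. ride-specific liability coverage $725,000 ≥ $650,000 → met
5. third-party ride inspection 498 days ago vs limit 540 → met
6. ride permit present → met
7. general liability coverage $1,500,000 ≥ $1,425,000 → met
8. condition 'runs mobile/traveling rides' holds; emergency-stop system test 505 days ago vs limit 540 → met
9. manufacturer's operating manual present → met
Not met: 2, 3

2, 3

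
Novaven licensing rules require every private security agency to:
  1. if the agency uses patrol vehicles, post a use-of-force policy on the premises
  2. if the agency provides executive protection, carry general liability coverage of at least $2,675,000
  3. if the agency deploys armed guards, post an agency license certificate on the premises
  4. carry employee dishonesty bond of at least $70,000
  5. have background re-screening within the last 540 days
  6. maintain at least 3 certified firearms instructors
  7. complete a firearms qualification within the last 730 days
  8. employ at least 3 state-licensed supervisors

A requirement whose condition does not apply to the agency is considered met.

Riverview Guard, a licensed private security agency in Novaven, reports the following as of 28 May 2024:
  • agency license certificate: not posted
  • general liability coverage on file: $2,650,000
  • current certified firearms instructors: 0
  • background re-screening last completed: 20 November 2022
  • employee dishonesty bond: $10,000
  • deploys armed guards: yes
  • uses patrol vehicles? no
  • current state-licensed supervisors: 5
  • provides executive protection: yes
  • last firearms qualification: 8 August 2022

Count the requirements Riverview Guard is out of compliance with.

1. condition 'uses patrol vehicles' does not hold → requirement n/a → met
2. condition 'provides executive protection' holds; general liability coverage $2,650,000 < $2,675,000 → not met
3. condition 'deploys armed guards' holds; agency license certificate absent → not met
4. employee dishonesty bond $10,000 < $70,000 → not met
5. background re-screening 555 days ago vs limit 540 → not met
6. certified firearms instructors 0 < 3 → not met
7. firearms qualification 659 days ago vs limit 730 → met
8. state-licensed supervisors 5 ≥ 3 → met
Not met: 5 of 8

5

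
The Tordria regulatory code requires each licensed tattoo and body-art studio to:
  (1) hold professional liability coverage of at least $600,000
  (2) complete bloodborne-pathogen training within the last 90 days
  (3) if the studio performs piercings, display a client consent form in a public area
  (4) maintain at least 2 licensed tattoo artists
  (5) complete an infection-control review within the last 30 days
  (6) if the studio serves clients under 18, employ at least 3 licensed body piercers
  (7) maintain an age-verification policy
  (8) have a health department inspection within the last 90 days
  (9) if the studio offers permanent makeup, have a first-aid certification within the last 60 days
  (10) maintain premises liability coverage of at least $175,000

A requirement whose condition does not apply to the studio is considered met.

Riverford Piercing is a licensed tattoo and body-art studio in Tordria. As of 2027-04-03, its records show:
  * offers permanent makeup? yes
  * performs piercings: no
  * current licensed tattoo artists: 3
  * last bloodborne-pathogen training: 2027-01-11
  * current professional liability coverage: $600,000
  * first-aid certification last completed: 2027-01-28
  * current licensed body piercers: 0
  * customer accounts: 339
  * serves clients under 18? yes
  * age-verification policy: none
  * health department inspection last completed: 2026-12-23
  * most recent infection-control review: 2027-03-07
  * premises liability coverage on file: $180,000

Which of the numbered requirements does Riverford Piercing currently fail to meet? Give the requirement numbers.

6, 7, 8, 9

1. professional liability coverage $600,000 ≥ $600,000 → met
2. bloodborne-pathogen training 82 days ago vs limit 90 → met
3. condition 'performs piercings' does not hold → requirement n/a → met
4. licensed tattoo artists 3 ≥ 2 → met
5. infection-control review 27 days ago vs limit 30 → met
6. condition 'serves clients under 18' holds; licensed body piercers 0 < 3 → not met
7. age-verification policy absent → not met
8. health department inspection 101 days ago vs limit 90 → not met
9. condition 'offers permanent makeup' holds; first-aid certification 65 days ago vs limit 60 → not met
10. premises liability coverage $180,000 ≥ $175,000 → met
Not met: 6, 7, 8, 9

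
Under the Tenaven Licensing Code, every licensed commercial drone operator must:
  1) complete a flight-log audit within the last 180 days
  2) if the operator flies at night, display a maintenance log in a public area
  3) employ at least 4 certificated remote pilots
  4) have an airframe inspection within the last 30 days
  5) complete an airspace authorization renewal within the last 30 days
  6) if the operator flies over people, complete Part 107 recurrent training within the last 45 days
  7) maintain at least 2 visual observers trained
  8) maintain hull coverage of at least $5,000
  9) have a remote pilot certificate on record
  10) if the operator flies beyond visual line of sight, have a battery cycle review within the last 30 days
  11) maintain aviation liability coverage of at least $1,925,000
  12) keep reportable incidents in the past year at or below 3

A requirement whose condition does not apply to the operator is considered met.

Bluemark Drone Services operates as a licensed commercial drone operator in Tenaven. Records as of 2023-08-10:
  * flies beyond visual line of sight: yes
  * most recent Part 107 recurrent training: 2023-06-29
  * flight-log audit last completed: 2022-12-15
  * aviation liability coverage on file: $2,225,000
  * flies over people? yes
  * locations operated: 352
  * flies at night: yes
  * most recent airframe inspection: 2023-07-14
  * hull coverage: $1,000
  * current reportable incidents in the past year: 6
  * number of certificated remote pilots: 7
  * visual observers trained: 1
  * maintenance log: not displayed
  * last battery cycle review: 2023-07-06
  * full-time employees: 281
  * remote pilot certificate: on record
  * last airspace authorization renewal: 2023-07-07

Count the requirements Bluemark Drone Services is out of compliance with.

7

1. flight-log audit 238 days ago vs limit 180 → not met
2. condition 'flies at night' holds; maintenance log absent → not met
3. certificated remote pilots 7 ≥ 4 → met
4. airframe inspection 27 days ago vs limit 30 → met
5. airspace authorization renewal 34 days ago vs limit 30 → not met
6. condition 'flies over people' holds; Part 107 recurrent training 42 days ago vs limit 45 → met
7. visual observers trained 1 < 2 → not met
8. hull coverage $1,000 < $5,000 → not met
9. remote pilot certificate present → met
10. condition 'flies beyond visual line of sight' holds; battery cycle review 35 days ago vs limit 30 → not met
11. aviation liability coverage $2,225,000 ≥ $1,925,000 → met
12. reportable incidents in the past year 6 > 3 → not met
Not met: 7 of 12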